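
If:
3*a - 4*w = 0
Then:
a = 4*w/3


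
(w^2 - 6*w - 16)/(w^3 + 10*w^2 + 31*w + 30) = (w - 8)/(w^2 + 8*w + 15)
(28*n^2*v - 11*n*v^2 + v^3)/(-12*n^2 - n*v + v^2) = v*(-7*n + v)/(3*n + v)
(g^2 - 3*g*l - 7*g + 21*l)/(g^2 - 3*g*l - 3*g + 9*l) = (g - 7)/(g - 3)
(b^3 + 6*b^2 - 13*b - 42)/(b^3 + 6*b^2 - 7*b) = (b^2 - b - 6)/(b*(b - 1))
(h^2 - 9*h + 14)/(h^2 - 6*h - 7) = (h - 2)/(h + 1)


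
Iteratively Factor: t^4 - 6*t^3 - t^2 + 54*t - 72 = (t - 3)*(t^3 - 3*t^2 - 10*t + 24) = (t - 3)*(t - 2)*(t^2 - t - 12) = (t - 4)*(t - 3)*(t - 2)*(t + 3)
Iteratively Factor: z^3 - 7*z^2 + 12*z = (z - 3)*(z^2 - 4*z) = (z - 4)*(z - 3)*(z)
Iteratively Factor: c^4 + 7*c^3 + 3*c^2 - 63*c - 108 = (c - 3)*(c^3 + 10*c^2 + 33*c + 36) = (c - 3)*(c + 4)*(c^2 + 6*c + 9) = (c - 3)*(c + 3)*(c + 4)*(c + 3)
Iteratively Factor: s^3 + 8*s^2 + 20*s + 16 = (s + 4)*(s^2 + 4*s + 4) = (s + 2)*(s + 4)*(s + 2)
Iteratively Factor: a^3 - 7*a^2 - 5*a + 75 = (a - 5)*(a^2 - 2*a - 15) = (a - 5)^2*(a + 3)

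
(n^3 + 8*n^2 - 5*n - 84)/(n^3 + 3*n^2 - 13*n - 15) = (n^2 + 11*n + 28)/(n^2 + 6*n + 5)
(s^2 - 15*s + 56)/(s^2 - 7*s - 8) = (s - 7)/(s + 1)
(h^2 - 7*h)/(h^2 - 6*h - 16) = h*(7 - h)/(-h^2 + 6*h + 16)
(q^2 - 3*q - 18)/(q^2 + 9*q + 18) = (q - 6)/(q + 6)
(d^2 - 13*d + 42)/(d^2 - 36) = (d - 7)/(d + 6)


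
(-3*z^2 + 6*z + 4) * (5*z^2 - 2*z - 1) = -15*z^4 + 36*z^3 + 11*z^2 - 14*z - 4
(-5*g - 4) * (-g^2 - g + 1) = 5*g^3 + 9*g^2 - g - 4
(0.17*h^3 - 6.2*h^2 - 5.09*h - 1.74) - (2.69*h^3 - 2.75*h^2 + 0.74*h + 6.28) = -2.52*h^3 - 3.45*h^2 - 5.83*h - 8.02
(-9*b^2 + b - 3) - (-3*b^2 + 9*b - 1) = -6*b^2 - 8*b - 2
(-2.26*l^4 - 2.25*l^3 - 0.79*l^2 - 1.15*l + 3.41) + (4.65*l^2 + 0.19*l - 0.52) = -2.26*l^4 - 2.25*l^3 + 3.86*l^2 - 0.96*l + 2.89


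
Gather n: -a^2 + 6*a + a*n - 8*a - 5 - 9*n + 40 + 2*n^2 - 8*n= -a^2 - 2*a + 2*n^2 + n*(a - 17) + 35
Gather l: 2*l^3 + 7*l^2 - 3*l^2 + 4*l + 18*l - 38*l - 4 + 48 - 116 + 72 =2*l^3 + 4*l^2 - 16*l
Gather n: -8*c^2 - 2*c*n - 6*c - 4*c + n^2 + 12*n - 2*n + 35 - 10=-8*c^2 - 10*c + n^2 + n*(10 - 2*c) + 25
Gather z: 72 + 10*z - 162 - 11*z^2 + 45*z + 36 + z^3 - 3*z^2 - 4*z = z^3 - 14*z^2 + 51*z - 54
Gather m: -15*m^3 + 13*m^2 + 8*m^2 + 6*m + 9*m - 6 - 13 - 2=-15*m^3 + 21*m^2 + 15*m - 21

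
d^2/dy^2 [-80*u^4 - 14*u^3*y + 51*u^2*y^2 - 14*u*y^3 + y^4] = 102*u^2 - 84*u*y + 12*y^2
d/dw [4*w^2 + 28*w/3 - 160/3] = 8*w + 28/3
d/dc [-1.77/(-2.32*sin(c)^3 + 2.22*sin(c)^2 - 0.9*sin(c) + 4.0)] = (-12.3192*sin(c)^2 + 7.8588*sin(c) - 1.593)*cos(c)/(2.32*sin(c)^3 - 2.22*sin(c)^2 + 0.9*sin(c) - 4.0)^2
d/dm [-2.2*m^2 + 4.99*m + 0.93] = 4.99 - 4.4*m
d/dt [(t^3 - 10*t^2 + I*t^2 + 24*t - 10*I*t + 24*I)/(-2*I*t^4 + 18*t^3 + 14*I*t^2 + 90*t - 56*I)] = (-I*t^5 + t^4*(3 + 20*I) + t^3*(-140 - 67*I) + t^2*(505 - 320*I) + t*(840 + 1360*I) - 1752 + 280*I)/(2*t^7 + 38*I*t^6 - 228*t^5 - 300*I*t^4 - 1110*t^3 - 1362*I*t^2 - 3472*t + 1568*I)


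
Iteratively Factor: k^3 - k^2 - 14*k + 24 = (k - 2)*(k^2 + k - 12) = (k - 3)*(k - 2)*(k + 4)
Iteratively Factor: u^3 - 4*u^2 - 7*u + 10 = (u - 1)*(u^2 - 3*u - 10) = (u - 5)*(u - 1)*(u + 2)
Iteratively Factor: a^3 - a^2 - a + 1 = (a + 1)*(a^2 - 2*a + 1) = (a - 1)*(a + 1)*(a - 1)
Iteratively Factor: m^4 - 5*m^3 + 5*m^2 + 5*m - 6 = (m + 1)*(m^3 - 6*m^2 + 11*m - 6) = (m - 3)*(m + 1)*(m^2 - 3*m + 2) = (m - 3)*(m - 2)*(m + 1)*(m - 1)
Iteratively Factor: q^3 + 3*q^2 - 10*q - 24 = (q + 2)*(q^2 + q - 12) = (q - 3)*(q + 2)*(q + 4)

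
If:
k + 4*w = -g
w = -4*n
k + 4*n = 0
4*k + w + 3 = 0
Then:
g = 3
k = -3/5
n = 3/20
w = -3/5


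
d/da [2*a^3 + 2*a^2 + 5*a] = 6*a^2 + 4*a + 5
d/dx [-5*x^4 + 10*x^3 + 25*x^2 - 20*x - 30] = -20*x^3 + 30*x^2 + 50*x - 20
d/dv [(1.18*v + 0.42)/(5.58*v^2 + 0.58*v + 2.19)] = (-6.5844*v^2 - 4.6872*v + 2.3406)/(31.1364*v^4 + 6.4728*v^3 + 24.7768*v^2 + 2.5404*v + 4.7961)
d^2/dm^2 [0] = 0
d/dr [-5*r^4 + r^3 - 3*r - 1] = -20*r^3 + 3*r^2 - 3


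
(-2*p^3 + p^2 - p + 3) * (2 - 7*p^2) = 14*p^5 - 7*p^4 + 3*p^3 - 19*p^2 - 2*p + 6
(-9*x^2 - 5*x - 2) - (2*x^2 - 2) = -11*x^2 - 5*x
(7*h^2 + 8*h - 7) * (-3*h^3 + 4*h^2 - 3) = -21*h^5 + 4*h^4 + 53*h^3 - 49*h^2 - 24*h + 21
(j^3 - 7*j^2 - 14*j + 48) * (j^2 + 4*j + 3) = j^5 - 3*j^4 - 39*j^3 - 29*j^2 + 150*j + 144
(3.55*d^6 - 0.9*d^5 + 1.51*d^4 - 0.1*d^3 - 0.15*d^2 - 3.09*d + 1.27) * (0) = 0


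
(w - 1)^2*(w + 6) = w^3 + 4*w^2 - 11*w + 6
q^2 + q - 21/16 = (q - 3/4)*(q + 7/4)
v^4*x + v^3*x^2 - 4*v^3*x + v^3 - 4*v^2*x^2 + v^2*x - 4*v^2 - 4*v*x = v*(v - 4)*(v + x)*(v*x + 1)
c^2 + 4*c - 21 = (c - 3)*(c + 7)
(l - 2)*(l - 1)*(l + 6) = l^3 + 3*l^2 - 16*l + 12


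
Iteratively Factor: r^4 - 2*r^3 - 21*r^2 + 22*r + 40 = (r - 2)*(r^3 - 21*r - 20) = (r - 2)*(r + 4)*(r^2 - 4*r - 5) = (r - 2)*(r + 1)*(r + 4)*(r - 5)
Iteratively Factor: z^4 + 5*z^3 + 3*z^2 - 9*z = (z + 3)*(z^3 + 2*z^2 - 3*z) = (z + 3)^2*(z^2 - z) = z*(z + 3)^2*(z - 1)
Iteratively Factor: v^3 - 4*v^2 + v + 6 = (v - 2)*(v^2 - 2*v - 3) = (v - 2)*(v + 1)*(v - 3)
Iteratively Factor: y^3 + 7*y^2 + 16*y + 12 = (y + 2)*(y^2 + 5*y + 6) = (y + 2)^2*(y + 3)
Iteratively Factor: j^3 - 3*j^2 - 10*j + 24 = (j + 3)*(j^2 - 6*j + 8) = (j - 2)*(j + 3)*(j - 4)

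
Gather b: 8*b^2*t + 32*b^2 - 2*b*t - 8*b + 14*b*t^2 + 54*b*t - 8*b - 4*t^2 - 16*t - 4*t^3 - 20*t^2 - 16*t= b^2*(8*t + 32) + b*(14*t^2 + 52*t - 16) - 4*t^3 - 24*t^2 - 32*t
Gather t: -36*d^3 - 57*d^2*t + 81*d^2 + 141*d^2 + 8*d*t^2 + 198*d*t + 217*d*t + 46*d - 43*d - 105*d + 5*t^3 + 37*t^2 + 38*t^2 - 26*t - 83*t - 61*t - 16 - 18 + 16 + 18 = -36*d^3 + 222*d^2 - 102*d + 5*t^3 + t^2*(8*d + 75) + t*(-57*d^2 + 415*d - 170)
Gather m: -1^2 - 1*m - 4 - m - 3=-2*m - 8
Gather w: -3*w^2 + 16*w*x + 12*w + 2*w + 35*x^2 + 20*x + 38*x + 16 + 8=-3*w^2 + w*(16*x + 14) + 35*x^2 + 58*x + 24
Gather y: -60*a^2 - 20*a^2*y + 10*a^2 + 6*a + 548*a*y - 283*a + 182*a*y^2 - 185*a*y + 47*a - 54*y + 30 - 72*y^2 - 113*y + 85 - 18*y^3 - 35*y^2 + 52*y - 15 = -50*a^2 - 230*a - 18*y^3 + y^2*(182*a - 107) + y*(-20*a^2 + 363*a - 115) + 100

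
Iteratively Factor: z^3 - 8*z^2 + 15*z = (z - 3)*(z^2 - 5*z) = (z - 5)*(z - 3)*(z)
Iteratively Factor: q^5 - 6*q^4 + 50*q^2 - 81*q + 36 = (q - 1)*(q^4 - 5*q^3 - 5*q^2 + 45*q - 36) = (q - 3)*(q - 1)*(q^3 - 2*q^2 - 11*q + 12) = (q - 3)*(q - 1)*(q + 3)*(q^2 - 5*q + 4) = (q - 4)*(q - 3)*(q - 1)*(q + 3)*(q - 1)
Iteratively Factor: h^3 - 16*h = (h + 4)*(h^2 - 4*h) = h*(h + 4)*(h - 4)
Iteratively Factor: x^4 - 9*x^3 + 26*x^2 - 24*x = (x)*(x^3 - 9*x^2 + 26*x - 24) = x*(x - 3)*(x^2 - 6*x + 8) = x*(x - 4)*(x - 3)*(x - 2)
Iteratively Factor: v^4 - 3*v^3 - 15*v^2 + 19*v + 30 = (v - 5)*(v^3 + 2*v^2 - 5*v - 6) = (v - 5)*(v + 1)*(v^2 + v - 6) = (v - 5)*(v + 1)*(v + 3)*(v - 2)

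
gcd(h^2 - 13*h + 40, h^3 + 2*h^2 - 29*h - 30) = h - 5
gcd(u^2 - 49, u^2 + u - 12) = 1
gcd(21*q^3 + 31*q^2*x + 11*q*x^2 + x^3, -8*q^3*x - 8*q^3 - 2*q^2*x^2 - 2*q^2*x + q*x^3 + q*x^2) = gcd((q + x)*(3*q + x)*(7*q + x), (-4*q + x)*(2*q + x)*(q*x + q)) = 1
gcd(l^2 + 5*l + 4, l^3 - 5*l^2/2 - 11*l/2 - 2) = l + 1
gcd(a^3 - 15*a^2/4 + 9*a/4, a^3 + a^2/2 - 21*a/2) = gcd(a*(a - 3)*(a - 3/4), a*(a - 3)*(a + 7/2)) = a^2 - 3*a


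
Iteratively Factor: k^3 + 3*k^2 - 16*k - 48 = (k - 4)*(k^2 + 7*k + 12) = (k - 4)*(k + 3)*(k + 4)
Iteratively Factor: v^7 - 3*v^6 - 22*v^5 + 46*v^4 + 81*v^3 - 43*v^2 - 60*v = (v + 1)*(v^6 - 4*v^5 - 18*v^4 + 64*v^3 + 17*v^2 - 60*v) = (v - 5)*(v + 1)*(v^5 + v^4 - 13*v^3 - v^2 + 12*v) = (v - 5)*(v + 1)*(v + 4)*(v^4 - 3*v^3 - v^2 + 3*v) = (v - 5)*(v - 3)*(v + 1)*(v + 4)*(v^3 - v) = (v - 5)*(v - 3)*(v - 1)*(v + 1)*(v + 4)*(v^2 + v) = (v - 5)*(v - 3)*(v - 1)*(v + 1)^2*(v + 4)*(v)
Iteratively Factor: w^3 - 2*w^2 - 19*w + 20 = (w - 5)*(w^2 + 3*w - 4) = (w - 5)*(w - 1)*(w + 4)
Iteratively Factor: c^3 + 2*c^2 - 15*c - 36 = (c + 3)*(c^2 - c - 12) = (c - 4)*(c + 3)*(c + 3)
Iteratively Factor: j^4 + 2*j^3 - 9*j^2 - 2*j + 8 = (j + 1)*(j^3 + j^2 - 10*j + 8) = (j + 1)*(j + 4)*(j^2 - 3*j + 2) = (j - 1)*(j + 1)*(j + 4)*(j - 2)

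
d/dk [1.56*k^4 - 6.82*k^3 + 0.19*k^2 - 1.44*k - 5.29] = 6.24*k^3 - 20.46*k^2 + 0.38*k - 1.44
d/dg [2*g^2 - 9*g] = 4*g - 9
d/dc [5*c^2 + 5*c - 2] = 10*c + 5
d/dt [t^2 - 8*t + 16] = 2*t - 8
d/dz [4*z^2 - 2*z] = 8*z - 2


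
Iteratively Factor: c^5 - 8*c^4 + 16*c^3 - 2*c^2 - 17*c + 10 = (c + 1)*(c^4 - 9*c^3 + 25*c^2 - 27*c + 10) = (c - 1)*(c + 1)*(c^3 - 8*c^2 + 17*c - 10) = (c - 1)^2*(c + 1)*(c^2 - 7*c + 10) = (c - 2)*(c - 1)^2*(c + 1)*(c - 5)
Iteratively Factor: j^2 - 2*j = (j - 2)*(j)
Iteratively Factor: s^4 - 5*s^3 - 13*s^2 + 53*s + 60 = (s + 1)*(s^3 - 6*s^2 - 7*s + 60) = (s - 4)*(s + 1)*(s^2 - 2*s - 15) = (s - 5)*(s - 4)*(s + 1)*(s + 3)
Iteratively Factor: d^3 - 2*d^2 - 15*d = (d - 5)*(d^2 + 3*d) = (d - 5)*(d + 3)*(d)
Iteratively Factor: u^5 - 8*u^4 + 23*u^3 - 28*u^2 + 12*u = (u - 1)*(u^4 - 7*u^3 + 16*u^2 - 12*u) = u*(u - 1)*(u^3 - 7*u^2 + 16*u - 12) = u*(u - 2)*(u - 1)*(u^2 - 5*u + 6) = u*(u - 2)^2*(u - 1)*(u - 3)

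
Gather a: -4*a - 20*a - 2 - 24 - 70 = -24*a - 96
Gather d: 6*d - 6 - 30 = 6*d - 36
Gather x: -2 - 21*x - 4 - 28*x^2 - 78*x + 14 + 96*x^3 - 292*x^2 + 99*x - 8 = 96*x^3 - 320*x^2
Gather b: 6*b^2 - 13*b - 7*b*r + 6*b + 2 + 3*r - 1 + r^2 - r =6*b^2 + b*(-7*r - 7) + r^2 + 2*r + 1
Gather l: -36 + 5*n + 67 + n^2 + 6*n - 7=n^2 + 11*n + 24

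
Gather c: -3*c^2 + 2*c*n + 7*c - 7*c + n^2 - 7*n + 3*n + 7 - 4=-3*c^2 + 2*c*n + n^2 - 4*n + 3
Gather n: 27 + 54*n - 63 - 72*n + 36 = -18*n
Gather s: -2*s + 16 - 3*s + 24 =40 - 5*s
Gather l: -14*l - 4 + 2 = -14*l - 2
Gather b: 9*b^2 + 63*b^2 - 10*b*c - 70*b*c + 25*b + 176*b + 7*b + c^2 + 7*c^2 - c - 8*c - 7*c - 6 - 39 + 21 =72*b^2 + b*(208 - 80*c) + 8*c^2 - 16*c - 24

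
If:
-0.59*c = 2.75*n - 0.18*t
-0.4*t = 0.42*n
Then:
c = 4.74414850686037*t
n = -0.952380952380952*t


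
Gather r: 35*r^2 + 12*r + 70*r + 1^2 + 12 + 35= 35*r^2 + 82*r + 48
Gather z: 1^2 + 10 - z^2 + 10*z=-z^2 + 10*z + 11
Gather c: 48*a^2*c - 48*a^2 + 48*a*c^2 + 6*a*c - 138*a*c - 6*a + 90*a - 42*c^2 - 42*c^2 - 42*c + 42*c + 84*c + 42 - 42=-48*a^2 + 84*a + c^2*(48*a - 84) + c*(48*a^2 - 132*a + 84)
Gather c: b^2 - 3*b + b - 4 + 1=b^2 - 2*b - 3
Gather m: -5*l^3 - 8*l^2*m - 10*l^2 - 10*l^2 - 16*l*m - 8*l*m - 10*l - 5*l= -5*l^3 - 20*l^2 - 15*l + m*(-8*l^2 - 24*l)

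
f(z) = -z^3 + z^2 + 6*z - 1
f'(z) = -3*z^2 + 2*z + 6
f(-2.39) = 4.02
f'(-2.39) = -15.92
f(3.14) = -3.26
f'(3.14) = -17.30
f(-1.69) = -3.46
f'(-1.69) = -5.95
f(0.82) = 4.04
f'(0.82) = 5.62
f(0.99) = 4.95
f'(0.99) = 5.04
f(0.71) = 3.41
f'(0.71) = 5.91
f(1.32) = 6.36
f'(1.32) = 3.41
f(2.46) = 4.92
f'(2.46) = -7.23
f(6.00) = -145.00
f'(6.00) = -90.00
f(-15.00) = 3509.00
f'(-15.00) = -699.00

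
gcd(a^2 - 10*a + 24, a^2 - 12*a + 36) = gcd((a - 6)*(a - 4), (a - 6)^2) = a - 6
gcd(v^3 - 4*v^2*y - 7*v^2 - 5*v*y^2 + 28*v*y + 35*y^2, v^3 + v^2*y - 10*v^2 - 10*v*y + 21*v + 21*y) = v^2 + v*y - 7*v - 7*y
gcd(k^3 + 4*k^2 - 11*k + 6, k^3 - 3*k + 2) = k^2 - 2*k + 1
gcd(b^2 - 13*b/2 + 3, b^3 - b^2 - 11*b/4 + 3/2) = b - 1/2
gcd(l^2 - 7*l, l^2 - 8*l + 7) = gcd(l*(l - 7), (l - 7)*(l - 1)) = l - 7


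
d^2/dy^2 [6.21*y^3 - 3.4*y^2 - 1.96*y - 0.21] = 37.26*y - 6.8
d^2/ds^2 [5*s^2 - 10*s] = 10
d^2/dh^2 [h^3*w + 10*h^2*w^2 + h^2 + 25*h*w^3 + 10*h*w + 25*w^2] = 6*h*w + 20*w^2 + 2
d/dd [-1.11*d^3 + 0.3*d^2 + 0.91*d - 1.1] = -3.33*d^2 + 0.6*d + 0.91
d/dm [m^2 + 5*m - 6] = 2*m + 5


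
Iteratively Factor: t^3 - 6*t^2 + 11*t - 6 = (t - 1)*(t^2 - 5*t + 6) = (t - 2)*(t - 1)*(t - 3)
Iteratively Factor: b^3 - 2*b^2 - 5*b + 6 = (b - 1)*(b^2 - b - 6) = (b - 1)*(b + 2)*(b - 3)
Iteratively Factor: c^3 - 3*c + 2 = (c - 1)*(c^2 + c - 2) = (c - 1)*(c + 2)*(c - 1)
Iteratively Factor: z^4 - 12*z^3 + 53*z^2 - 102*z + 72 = (z - 3)*(z^3 - 9*z^2 + 26*z - 24) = (z - 3)^2*(z^2 - 6*z + 8) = (z - 4)*(z - 3)^2*(z - 2)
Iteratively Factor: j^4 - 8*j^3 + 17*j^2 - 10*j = (j - 1)*(j^3 - 7*j^2 + 10*j) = (j - 2)*(j - 1)*(j^2 - 5*j) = (j - 5)*(j - 2)*(j - 1)*(j)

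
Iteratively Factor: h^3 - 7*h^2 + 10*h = (h)*(h^2 - 7*h + 10) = h*(h - 5)*(h - 2)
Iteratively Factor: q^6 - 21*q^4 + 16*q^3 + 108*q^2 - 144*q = (q - 3)*(q^5 + 3*q^4 - 12*q^3 - 20*q^2 + 48*q) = (q - 3)*(q + 3)*(q^4 - 12*q^2 + 16*q) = (q - 3)*(q + 3)*(q + 4)*(q^3 - 4*q^2 + 4*q) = q*(q - 3)*(q + 3)*(q + 4)*(q^2 - 4*q + 4) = q*(q - 3)*(q - 2)*(q + 3)*(q + 4)*(q - 2)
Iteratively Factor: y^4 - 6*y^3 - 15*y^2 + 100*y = (y + 4)*(y^3 - 10*y^2 + 25*y) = (y - 5)*(y + 4)*(y^2 - 5*y) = y*(y - 5)*(y + 4)*(y - 5)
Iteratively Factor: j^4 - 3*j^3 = (j - 3)*(j^3) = j*(j - 3)*(j^2) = j^2*(j - 3)*(j)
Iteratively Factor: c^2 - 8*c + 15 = (c - 5)*(c - 3)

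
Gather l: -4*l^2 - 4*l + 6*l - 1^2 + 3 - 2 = -4*l^2 + 2*l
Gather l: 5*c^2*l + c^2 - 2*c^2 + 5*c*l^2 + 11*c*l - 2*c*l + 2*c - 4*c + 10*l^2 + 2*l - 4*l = -c^2 - 2*c + l^2*(5*c + 10) + l*(5*c^2 + 9*c - 2)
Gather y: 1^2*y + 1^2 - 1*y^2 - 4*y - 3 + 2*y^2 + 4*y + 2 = y^2 + y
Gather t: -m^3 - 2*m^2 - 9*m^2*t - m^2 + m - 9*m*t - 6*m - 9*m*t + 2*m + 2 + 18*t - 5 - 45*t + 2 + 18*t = -m^3 - 3*m^2 - 3*m + t*(-9*m^2 - 18*m - 9) - 1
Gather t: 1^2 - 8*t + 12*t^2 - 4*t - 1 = 12*t^2 - 12*t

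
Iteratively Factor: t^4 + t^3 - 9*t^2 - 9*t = (t - 3)*(t^3 + 4*t^2 + 3*t) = (t - 3)*(t + 1)*(t^2 + 3*t) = t*(t - 3)*(t + 1)*(t + 3)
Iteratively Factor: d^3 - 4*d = (d + 2)*(d^2 - 2*d) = (d - 2)*(d + 2)*(d)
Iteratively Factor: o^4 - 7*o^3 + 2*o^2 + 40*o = (o + 2)*(o^3 - 9*o^2 + 20*o) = (o - 5)*(o + 2)*(o^2 - 4*o) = (o - 5)*(o - 4)*(o + 2)*(o)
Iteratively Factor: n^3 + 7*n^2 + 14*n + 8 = (n + 4)*(n^2 + 3*n + 2) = (n + 1)*(n + 4)*(n + 2)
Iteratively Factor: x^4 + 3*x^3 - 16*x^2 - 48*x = (x)*(x^3 + 3*x^2 - 16*x - 48) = x*(x - 4)*(x^2 + 7*x + 12) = x*(x - 4)*(x + 4)*(x + 3)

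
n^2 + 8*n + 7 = (n + 1)*(n + 7)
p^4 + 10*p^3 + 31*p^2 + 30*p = p*(p + 2)*(p + 3)*(p + 5)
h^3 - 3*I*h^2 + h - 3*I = (h - 3*I)*(h - I)*(h + I)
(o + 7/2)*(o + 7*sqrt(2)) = o^2 + 7*o/2 + 7*sqrt(2)*o + 49*sqrt(2)/2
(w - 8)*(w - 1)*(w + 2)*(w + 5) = w^4 - 2*w^3 - 45*w^2 - 34*w + 80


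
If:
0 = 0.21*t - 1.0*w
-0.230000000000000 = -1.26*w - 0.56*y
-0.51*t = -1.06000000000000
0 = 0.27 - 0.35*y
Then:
No Solution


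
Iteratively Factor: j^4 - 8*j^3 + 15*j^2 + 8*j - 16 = (j - 1)*(j^3 - 7*j^2 + 8*j + 16) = (j - 4)*(j - 1)*(j^2 - 3*j - 4) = (j - 4)*(j - 1)*(j + 1)*(j - 4)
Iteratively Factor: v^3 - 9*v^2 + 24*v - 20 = (v - 2)*(v^2 - 7*v + 10) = (v - 5)*(v - 2)*(v - 2)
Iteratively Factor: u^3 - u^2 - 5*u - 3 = (u + 1)*(u^2 - 2*u - 3) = (u + 1)^2*(u - 3)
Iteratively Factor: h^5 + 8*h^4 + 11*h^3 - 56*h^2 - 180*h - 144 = (h - 3)*(h^4 + 11*h^3 + 44*h^2 + 76*h + 48) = (h - 3)*(h + 4)*(h^3 + 7*h^2 + 16*h + 12) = (h - 3)*(h + 2)*(h + 4)*(h^2 + 5*h + 6) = (h - 3)*(h + 2)*(h + 3)*(h + 4)*(h + 2)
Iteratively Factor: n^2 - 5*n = (n - 5)*(n)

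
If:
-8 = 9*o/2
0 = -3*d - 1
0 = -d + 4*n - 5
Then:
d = -1/3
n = 7/6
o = -16/9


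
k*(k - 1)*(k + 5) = k^3 + 4*k^2 - 5*k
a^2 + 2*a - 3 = (a - 1)*(a + 3)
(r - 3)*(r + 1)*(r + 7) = r^3 + 5*r^2 - 17*r - 21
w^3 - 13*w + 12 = (w - 3)*(w - 1)*(w + 4)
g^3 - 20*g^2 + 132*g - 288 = (g - 8)*(g - 6)^2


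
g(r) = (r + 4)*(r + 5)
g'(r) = 2*r + 9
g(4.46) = 80.03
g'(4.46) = 17.92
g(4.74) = 85.13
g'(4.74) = 18.48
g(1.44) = 35.03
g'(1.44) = 11.88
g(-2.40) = 4.16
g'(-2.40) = 4.20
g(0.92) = 29.13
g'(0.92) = 10.84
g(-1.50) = 8.75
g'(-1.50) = 6.00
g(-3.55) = 0.65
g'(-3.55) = 1.90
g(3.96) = 71.32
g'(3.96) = 16.92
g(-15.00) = 110.00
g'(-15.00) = -21.00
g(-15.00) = 110.00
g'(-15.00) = -21.00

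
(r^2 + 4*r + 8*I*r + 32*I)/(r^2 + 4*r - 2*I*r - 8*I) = (r + 8*I)/(r - 2*I)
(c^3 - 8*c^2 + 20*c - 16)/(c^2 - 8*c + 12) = (c^2 - 6*c + 8)/(c - 6)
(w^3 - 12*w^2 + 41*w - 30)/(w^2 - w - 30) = (w^2 - 6*w + 5)/(w + 5)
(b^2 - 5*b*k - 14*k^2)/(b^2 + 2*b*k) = (b - 7*k)/b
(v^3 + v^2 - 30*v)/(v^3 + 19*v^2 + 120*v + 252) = v*(v - 5)/(v^2 + 13*v + 42)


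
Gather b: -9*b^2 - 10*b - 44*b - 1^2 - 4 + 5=-9*b^2 - 54*b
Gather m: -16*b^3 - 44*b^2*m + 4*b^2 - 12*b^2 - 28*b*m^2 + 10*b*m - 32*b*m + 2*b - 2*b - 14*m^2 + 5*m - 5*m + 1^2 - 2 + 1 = -16*b^3 - 8*b^2 + m^2*(-28*b - 14) + m*(-44*b^2 - 22*b)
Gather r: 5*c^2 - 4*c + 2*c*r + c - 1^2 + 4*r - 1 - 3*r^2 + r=5*c^2 - 3*c - 3*r^2 + r*(2*c + 5) - 2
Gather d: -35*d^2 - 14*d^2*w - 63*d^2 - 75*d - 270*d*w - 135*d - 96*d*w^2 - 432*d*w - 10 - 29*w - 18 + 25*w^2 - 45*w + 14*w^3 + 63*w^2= d^2*(-14*w - 98) + d*(-96*w^2 - 702*w - 210) + 14*w^3 + 88*w^2 - 74*w - 28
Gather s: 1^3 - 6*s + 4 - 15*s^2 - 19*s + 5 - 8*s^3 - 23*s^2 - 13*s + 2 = -8*s^3 - 38*s^2 - 38*s + 12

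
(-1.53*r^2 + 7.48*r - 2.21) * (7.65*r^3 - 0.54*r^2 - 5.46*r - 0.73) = -11.7045*r^5 + 58.0482*r^4 - 12.5919*r^3 - 38.5305*r^2 + 6.6062*r + 1.6133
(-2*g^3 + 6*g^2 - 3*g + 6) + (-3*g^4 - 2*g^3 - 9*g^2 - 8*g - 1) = -3*g^4 - 4*g^3 - 3*g^2 - 11*g + 5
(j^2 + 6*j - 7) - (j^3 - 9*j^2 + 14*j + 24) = -j^3 + 10*j^2 - 8*j - 31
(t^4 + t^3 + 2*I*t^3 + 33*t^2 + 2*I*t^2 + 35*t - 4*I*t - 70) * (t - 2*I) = t^5 + t^4 + 37*t^3 + 39*t^2 - 70*I*t^2 - 78*t - 70*I*t + 140*I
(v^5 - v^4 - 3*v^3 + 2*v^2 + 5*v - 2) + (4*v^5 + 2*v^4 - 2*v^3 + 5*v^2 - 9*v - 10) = 5*v^5 + v^4 - 5*v^3 + 7*v^2 - 4*v - 12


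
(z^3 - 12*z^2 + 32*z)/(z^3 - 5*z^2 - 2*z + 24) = z*(z - 8)/(z^2 - z - 6)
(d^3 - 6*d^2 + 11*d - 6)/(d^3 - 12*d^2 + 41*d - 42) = (d - 1)/(d - 7)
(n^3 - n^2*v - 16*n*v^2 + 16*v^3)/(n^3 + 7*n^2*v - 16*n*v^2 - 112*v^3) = (n - v)/(n + 7*v)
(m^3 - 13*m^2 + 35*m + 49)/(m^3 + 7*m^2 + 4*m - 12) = (m^3 - 13*m^2 + 35*m + 49)/(m^3 + 7*m^2 + 4*m - 12)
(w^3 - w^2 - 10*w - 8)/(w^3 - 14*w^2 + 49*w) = (w^3 - w^2 - 10*w - 8)/(w*(w^2 - 14*w + 49))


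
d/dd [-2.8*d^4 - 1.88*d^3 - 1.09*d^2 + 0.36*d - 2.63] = -11.2*d^3 - 5.64*d^2 - 2.18*d + 0.36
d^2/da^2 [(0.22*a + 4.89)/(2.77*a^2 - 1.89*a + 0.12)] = ((0.22*a + 4.89)*(5.54*a - 1.89)*(11.08*a - 3.78) - (3.6564*a + 26.259)*(2.77*a^2 - 1.89*a + 0.12))/(2.77*a^2 - 1.89*a + 0.12)^3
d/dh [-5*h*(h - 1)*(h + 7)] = -15*h^2 - 60*h + 35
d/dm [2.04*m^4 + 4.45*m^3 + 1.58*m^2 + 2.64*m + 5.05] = 8.16*m^3 + 13.35*m^2 + 3.16*m + 2.64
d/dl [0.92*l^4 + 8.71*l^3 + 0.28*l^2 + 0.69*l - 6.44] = 3.68*l^3 + 26.13*l^2 + 0.56*l + 0.69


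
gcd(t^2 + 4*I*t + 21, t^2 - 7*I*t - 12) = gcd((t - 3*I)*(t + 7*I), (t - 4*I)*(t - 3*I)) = t - 3*I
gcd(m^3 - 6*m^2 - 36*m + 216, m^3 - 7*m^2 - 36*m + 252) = m^2 - 36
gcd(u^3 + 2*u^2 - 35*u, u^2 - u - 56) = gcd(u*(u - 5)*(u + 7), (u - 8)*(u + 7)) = u + 7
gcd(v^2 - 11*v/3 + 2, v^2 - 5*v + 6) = v - 3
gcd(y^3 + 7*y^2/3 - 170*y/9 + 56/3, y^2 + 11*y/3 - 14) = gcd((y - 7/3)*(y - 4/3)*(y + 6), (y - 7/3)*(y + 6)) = y^2 + 11*y/3 - 14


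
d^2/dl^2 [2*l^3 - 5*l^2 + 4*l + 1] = 12*l - 10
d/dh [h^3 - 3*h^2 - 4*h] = 3*h^2 - 6*h - 4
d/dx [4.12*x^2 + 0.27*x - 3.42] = 8.24*x + 0.27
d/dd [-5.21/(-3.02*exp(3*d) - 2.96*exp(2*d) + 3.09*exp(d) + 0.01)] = (-47.2026*exp(2*d) - 30.8432*exp(d) + 16.0989)*exp(d)/(3.02*exp(3*d) + 2.96*exp(2*d) - 3.09*exp(d) - 0.01)^2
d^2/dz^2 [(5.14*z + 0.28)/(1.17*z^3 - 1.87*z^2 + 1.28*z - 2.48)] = (42.216876*z^5 - 62.875332*z^4 + 10.751012*z^3 + 187.361448*z^2 - 142.170144*z + 30.95328)/(1.601613*z^9 - 7.679529*z^8 + 17.530695*z^7 - 33.526891*z^6 + 51.734832*z^5 - 57.492648*z^4 + 59.301824*z^3 - 46.69344*z^2 + 23.617536*z - 15.252992)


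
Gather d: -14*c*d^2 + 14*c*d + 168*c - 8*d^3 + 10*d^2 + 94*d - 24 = 168*c - 8*d^3 + d^2*(10 - 14*c) + d*(14*c + 94) - 24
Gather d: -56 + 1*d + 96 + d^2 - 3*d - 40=d^2 - 2*d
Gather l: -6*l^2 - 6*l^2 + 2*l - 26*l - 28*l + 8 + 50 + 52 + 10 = -12*l^2 - 52*l + 120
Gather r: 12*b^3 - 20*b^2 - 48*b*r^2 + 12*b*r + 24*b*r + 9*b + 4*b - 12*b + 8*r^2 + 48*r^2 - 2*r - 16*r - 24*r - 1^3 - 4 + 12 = 12*b^3 - 20*b^2 + b + r^2*(56 - 48*b) + r*(36*b - 42) + 7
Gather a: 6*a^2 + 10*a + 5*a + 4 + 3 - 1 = 6*a^2 + 15*a + 6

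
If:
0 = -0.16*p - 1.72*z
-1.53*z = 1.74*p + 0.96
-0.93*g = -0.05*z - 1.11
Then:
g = 1.20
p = -0.60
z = 0.06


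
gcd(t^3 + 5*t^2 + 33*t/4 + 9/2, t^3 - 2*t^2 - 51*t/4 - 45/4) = t^2 + 3*t + 9/4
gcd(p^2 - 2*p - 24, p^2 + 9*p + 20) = p + 4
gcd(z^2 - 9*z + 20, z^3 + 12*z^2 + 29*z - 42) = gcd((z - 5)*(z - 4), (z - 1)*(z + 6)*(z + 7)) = 1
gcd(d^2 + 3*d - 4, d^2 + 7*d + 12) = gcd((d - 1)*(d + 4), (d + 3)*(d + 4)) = d + 4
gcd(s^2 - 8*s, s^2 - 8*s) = s^2 - 8*s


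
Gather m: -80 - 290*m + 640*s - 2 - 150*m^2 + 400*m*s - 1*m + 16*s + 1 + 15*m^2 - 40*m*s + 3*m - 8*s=-135*m^2 + m*(360*s - 288) + 648*s - 81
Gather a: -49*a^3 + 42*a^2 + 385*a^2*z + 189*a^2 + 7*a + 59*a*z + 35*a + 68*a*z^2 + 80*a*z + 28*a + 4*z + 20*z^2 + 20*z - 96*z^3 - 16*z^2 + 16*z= -49*a^3 + a^2*(385*z + 231) + a*(68*z^2 + 139*z + 70) - 96*z^3 + 4*z^2 + 40*z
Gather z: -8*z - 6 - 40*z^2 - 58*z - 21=-40*z^2 - 66*z - 27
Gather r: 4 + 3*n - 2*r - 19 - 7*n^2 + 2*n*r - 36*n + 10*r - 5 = -7*n^2 - 33*n + r*(2*n + 8) - 20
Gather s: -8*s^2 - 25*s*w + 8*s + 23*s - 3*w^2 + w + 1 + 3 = -8*s^2 + s*(31 - 25*w) - 3*w^2 + w + 4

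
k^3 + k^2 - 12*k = k*(k - 3)*(k + 4)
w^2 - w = w*(w - 1)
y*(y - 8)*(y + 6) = y^3 - 2*y^2 - 48*y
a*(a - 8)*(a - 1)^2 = a^4 - 10*a^3 + 17*a^2 - 8*a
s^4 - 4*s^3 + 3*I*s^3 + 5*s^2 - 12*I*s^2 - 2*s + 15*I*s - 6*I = (s - 2)*(s - 1)^2*(s + 3*I)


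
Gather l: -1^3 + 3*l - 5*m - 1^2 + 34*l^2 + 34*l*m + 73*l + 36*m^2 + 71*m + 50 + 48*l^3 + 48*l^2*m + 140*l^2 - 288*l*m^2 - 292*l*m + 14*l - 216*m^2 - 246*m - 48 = 48*l^3 + l^2*(48*m + 174) + l*(-288*m^2 - 258*m + 90) - 180*m^2 - 180*m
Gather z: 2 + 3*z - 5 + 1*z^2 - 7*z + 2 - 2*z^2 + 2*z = -z^2 - 2*z - 1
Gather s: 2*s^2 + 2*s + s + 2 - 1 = 2*s^2 + 3*s + 1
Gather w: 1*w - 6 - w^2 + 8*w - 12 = -w^2 + 9*w - 18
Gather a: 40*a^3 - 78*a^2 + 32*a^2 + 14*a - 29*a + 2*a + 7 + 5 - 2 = 40*a^3 - 46*a^2 - 13*a + 10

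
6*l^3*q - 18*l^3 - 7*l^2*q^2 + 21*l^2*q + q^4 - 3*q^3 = (-2*l + q)*(-l + q)*(3*l + q)*(q - 3)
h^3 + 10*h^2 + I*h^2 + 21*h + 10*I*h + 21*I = (h + 3)*(h + 7)*(h + I)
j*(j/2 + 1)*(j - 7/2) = j^3/2 - 3*j^2/4 - 7*j/2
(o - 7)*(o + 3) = o^2 - 4*o - 21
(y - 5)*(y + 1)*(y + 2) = y^3 - 2*y^2 - 13*y - 10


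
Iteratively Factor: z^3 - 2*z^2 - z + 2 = (z - 2)*(z^2 - 1) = (z - 2)*(z - 1)*(z + 1)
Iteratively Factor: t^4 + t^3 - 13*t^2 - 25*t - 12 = (t + 3)*(t^3 - 2*t^2 - 7*t - 4) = (t + 1)*(t + 3)*(t^2 - 3*t - 4) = (t - 4)*(t + 1)*(t + 3)*(t + 1)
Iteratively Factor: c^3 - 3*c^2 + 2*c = (c - 2)*(c^2 - c) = (c - 2)*(c - 1)*(c)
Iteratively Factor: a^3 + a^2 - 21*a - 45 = (a + 3)*(a^2 - 2*a - 15) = (a + 3)^2*(a - 5)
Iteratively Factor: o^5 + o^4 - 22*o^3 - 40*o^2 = (o + 4)*(o^4 - 3*o^3 - 10*o^2) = (o - 5)*(o + 4)*(o^3 + 2*o^2) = o*(o - 5)*(o + 4)*(o^2 + 2*o) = o*(o - 5)*(o + 2)*(o + 4)*(o)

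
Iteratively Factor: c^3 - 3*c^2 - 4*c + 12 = (c - 3)*(c^2 - 4) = (c - 3)*(c - 2)*(c + 2)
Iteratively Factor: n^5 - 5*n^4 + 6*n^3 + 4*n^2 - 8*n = (n)*(n^4 - 5*n^3 + 6*n^2 + 4*n - 8) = n*(n - 2)*(n^3 - 3*n^2 + 4) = n*(n - 2)*(n + 1)*(n^2 - 4*n + 4) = n*(n - 2)^2*(n + 1)*(n - 2)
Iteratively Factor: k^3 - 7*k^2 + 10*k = (k)*(k^2 - 7*k + 10) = k*(k - 2)*(k - 5)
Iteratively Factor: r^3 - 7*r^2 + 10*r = (r)*(r^2 - 7*r + 10) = r*(r - 5)*(r - 2)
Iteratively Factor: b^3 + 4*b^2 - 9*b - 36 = (b + 3)*(b^2 + b - 12) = (b - 3)*(b + 3)*(b + 4)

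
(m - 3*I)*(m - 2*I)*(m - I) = m^3 - 6*I*m^2 - 11*m + 6*I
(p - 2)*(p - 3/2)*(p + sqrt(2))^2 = p^4 - 7*p^3/2 + 2*sqrt(2)*p^3 - 7*sqrt(2)*p^2 + 5*p^2 - 7*p + 6*sqrt(2)*p + 6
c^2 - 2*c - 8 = (c - 4)*(c + 2)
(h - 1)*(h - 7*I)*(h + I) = h^3 - h^2 - 6*I*h^2 + 7*h + 6*I*h - 7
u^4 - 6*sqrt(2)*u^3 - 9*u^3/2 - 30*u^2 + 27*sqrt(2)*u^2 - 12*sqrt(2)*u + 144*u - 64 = (u - 4)*(u - 1/2)*(u - 8*sqrt(2))*(u + 2*sqrt(2))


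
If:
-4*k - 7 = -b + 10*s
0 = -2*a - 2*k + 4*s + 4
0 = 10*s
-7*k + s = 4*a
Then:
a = 14/3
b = -11/3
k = -8/3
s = 0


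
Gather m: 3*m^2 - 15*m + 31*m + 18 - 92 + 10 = 3*m^2 + 16*m - 64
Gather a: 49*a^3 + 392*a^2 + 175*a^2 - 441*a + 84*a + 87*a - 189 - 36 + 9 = 49*a^3 + 567*a^2 - 270*a - 216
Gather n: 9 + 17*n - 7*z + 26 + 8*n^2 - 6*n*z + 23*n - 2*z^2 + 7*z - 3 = 8*n^2 + n*(40 - 6*z) - 2*z^2 + 32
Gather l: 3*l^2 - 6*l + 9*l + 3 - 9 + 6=3*l^2 + 3*l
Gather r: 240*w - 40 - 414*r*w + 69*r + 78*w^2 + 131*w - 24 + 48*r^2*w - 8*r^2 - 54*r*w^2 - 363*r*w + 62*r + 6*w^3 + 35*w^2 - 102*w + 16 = r^2*(48*w - 8) + r*(-54*w^2 - 777*w + 131) + 6*w^3 + 113*w^2 + 269*w - 48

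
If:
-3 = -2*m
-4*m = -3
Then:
No Solution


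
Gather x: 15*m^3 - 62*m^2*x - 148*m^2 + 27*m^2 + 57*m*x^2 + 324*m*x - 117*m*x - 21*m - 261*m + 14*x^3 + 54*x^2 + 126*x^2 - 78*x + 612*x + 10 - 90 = 15*m^3 - 121*m^2 - 282*m + 14*x^3 + x^2*(57*m + 180) + x*(-62*m^2 + 207*m + 534) - 80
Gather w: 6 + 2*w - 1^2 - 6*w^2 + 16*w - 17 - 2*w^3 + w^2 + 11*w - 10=-2*w^3 - 5*w^2 + 29*w - 22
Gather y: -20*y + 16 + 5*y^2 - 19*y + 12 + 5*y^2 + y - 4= 10*y^2 - 38*y + 24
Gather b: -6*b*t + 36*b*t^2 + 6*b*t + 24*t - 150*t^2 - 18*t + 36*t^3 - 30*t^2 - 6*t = 36*b*t^2 + 36*t^3 - 180*t^2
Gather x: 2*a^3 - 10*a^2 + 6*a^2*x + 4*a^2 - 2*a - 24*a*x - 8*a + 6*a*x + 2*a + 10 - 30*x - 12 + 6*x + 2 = 2*a^3 - 6*a^2 - 8*a + x*(6*a^2 - 18*a - 24)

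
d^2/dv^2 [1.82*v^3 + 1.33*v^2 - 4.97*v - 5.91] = 10.92*v + 2.66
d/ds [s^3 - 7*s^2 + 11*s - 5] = 3*s^2 - 14*s + 11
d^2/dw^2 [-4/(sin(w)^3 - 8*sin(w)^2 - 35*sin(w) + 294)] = 4*(9*sin(w)^4 + 38*sin(w)^3 + 265*sin(w)^2 + 170*sin(w) - 146)/((sin(w) - 7)^4*(sin(w) + 6)^3)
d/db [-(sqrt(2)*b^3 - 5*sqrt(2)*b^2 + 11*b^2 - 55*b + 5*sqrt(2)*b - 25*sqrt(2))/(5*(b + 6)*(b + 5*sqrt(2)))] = (-sqrt(2)*b^4 - 20*b^3 - 12*sqrt(2)*b^3 - 251*b^2 - 20*sqrt(2)*b^2 - 710*sqrt(2)*b + 600*b - 550 + 1500*sqrt(2))/(5*(b^4 + 12*b^3 + 10*sqrt(2)*b^3 + 86*b^2 + 120*sqrt(2)*b^2 + 360*sqrt(2)*b + 600*b + 1800))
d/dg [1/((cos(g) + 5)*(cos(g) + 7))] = 2*(cos(g) + 6)*sin(g)/((cos(g) + 5)^2*(cos(g) + 7)^2)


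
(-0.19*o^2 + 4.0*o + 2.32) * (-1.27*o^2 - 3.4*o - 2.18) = 0.2413*o^4 - 4.434*o^3 - 16.1322*o^2 - 16.608*o - 5.0576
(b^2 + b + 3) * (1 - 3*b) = -3*b^3 - 2*b^2 - 8*b + 3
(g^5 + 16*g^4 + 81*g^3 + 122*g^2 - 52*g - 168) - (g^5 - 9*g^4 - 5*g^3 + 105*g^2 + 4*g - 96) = 25*g^4 + 86*g^3 + 17*g^2 - 56*g - 72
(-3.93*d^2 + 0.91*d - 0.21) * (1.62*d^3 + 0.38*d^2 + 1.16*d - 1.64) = -6.3666*d^5 - 0.0191999999999999*d^4 - 4.5532*d^3 + 7.421*d^2 - 1.736*d + 0.3444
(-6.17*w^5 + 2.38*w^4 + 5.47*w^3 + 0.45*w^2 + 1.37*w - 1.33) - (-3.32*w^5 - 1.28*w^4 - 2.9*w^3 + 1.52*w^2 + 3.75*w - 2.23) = -2.85*w^5 + 3.66*w^4 + 8.37*w^3 - 1.07*w^2 - 2.38*w + 0.9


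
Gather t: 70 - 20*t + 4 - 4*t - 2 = 72 - 24*t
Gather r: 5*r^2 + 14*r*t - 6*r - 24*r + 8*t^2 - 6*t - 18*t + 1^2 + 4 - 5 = 5*r^2 + r*(14*t - 30) + 8*t^2 - 24*t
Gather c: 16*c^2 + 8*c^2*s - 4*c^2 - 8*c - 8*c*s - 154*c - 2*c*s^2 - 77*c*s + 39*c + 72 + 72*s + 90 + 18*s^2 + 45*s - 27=c^2*(8*s + 12) + c*(-2*s^2 - 85*s - 123) + 18*s^2 + 117*s + 135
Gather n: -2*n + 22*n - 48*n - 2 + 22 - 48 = -28*n - 28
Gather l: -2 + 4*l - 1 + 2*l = 6*l - 3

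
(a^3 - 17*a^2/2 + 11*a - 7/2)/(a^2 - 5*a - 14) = (2*a^2 - 3*a + 1)/(2*(a + 2))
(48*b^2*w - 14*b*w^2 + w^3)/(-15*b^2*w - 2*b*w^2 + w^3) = (-48*b^2 + 14*b*w - w^2)/(15*b^2 + 2*b*w - w^2)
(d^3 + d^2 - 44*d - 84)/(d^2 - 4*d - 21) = (d^2 + 8*d + 12)/(d + 3)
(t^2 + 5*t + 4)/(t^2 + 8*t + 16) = (t + 1)/(t + 4)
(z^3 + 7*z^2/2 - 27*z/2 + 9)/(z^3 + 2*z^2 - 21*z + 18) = (z - 3/2)/(z - 3)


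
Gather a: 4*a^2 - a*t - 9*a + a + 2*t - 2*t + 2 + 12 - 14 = 4*a^2 + a*(-t - 8)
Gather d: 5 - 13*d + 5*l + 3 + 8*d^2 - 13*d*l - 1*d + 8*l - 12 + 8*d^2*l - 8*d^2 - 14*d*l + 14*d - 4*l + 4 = 8*d^2*l - 27*d*l + 9*l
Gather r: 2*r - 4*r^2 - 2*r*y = -4*r^2 + r*(2 - 2*y)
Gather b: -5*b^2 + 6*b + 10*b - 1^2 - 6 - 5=-5*b^2 + 16*b - 12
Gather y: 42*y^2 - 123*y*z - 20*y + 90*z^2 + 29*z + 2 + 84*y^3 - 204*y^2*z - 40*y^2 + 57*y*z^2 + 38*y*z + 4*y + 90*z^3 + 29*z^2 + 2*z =84*y^3 + y^2*(2 - 204*z) + y*(57*z^2 - 85*z - 16) + 90*z^3 + 119*z^2 + 31*z + 2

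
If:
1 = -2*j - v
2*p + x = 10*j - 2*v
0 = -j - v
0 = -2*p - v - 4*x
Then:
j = -1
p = -47/6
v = 1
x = 11/3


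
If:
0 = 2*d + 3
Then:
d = -3/2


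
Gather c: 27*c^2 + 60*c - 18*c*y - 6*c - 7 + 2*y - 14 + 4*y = 27*c^2 + c*(54 - 18*y) + 6*y - 21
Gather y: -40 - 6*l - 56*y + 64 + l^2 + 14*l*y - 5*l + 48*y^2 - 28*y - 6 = l^2 - 11*l + 48*y^2 + y*(14*l - 84) + 18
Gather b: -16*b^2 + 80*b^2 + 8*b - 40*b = 64*b^2 - 32*b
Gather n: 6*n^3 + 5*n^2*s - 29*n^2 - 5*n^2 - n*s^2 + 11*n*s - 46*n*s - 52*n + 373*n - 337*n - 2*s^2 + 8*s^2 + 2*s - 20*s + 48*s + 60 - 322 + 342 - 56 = 6*n^3 + n^2*(5*s - 34) + n*(-s^2 - 35*s - 16) + 6*s^2 + 30*s + 24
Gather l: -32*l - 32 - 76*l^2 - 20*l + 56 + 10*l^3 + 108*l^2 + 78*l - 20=10*l^3 + 32*l^2 + 26*l + 4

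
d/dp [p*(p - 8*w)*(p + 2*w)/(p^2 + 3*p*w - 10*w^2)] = (p^4 + 6*p^3*w - 32*p^2*w^2 + 120*p*w^3 + 160*w^4)/(p^4 + 6*p^3*w - 11*p^2*w^2 - 60*p*w^3 + 100*w^4)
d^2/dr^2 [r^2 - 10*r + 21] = 2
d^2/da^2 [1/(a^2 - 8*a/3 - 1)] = 6*(9*a^2 - 24*a - 4*(3*a - 4)^2 - 9)/(-3*a^2 + 8*a + 3)^3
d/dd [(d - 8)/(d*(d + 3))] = (-d^2 + 16*d + 24)/(d^2*(d^2 + 6*d + 9))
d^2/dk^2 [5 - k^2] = -2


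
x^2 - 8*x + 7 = (x - 7)*(x - 1)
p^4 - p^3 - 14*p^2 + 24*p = p*(p - 3)*(p - 2)*(p + 4)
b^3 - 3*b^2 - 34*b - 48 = (b - 8)*(b + 2)*(b + 3)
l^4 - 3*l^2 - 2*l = l*(l - 2)*(l + 1)^2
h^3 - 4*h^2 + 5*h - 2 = (h - 2)*(h - 1)^2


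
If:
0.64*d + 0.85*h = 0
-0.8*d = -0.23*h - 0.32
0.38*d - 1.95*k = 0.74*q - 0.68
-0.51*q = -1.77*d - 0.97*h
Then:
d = 0.33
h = -0.25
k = 0.16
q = 0.67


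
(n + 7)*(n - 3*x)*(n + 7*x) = n^3 + 4*n^2*x + 7*n^2 - 21*n*x^2 + 28*n*x - 147*x^2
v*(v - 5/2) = v^2 - 5*v/2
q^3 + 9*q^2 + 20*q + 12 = (q + 1)*(q + 2)*(q + 6)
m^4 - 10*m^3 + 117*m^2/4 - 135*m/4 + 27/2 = (m - 6)*(m - 3/2)^2*(m - 1)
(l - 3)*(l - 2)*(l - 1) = l^3 - 6*l^2 + 11*l - 6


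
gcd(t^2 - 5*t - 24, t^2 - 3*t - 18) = t + 3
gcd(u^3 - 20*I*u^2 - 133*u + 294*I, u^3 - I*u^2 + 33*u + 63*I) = u - 7*I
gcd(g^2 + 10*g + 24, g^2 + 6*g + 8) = g + 4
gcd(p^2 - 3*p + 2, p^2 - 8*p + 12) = p - 2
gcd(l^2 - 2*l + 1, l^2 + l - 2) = l - 1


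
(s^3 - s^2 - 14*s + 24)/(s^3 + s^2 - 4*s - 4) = (s^2 + s - 12)/(s^2 + 3*s + 2)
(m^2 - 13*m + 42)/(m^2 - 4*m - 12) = (m - 7)/(m + 2)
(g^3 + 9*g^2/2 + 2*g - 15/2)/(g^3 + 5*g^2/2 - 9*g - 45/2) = (g - 1)/(g - 3)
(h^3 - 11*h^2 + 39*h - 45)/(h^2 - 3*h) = h - 8 + 15/h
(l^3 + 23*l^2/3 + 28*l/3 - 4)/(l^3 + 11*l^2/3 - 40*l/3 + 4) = (l + 2)/(l - 2)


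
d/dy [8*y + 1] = 8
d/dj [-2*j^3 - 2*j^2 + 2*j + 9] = -6*j^2 - 4*j + 2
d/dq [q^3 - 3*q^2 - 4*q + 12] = 3*q^2 - 6*q - 4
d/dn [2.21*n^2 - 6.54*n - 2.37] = 4.42*n - 6.54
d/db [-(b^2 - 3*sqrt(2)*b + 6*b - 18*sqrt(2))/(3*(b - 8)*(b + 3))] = (-sqrt(2)*b^2 + 11*b^2/3 - 12*sqrt(2)*b + 16*b + 6*sqrt(2) + 48)/(b^4 - 10*b^3 - 23*b^2 + 240*b + 576)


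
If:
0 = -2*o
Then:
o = 0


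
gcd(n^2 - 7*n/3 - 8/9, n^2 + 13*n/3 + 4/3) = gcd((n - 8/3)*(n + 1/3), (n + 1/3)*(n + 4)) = n + 1/3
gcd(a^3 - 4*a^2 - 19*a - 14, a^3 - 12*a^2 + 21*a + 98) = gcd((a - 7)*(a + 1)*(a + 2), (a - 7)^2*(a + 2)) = a^2 - 5*a - 14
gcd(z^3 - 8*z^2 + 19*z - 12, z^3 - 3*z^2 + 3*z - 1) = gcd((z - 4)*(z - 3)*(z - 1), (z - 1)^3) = z - 1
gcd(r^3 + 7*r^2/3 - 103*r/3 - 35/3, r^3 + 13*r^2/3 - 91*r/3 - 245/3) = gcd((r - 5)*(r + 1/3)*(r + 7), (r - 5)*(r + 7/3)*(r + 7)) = r^2 + 2*r - 35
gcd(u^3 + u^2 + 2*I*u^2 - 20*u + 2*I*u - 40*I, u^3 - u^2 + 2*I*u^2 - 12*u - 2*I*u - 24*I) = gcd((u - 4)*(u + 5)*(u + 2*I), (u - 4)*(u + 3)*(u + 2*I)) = u^2 + u*(-4 + 2*I) - 8*I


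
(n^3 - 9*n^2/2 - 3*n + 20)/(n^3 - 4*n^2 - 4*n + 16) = (n - 5/2)/(n - 2)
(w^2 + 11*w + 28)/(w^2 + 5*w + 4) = (w + 7)/(w + 1)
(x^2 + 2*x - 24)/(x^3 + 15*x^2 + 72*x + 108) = (x - 4)/(x^2 + 9*x + 18)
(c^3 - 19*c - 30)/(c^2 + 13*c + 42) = (c^3 - 19*c - 30)/(c^2 + 13*c + 42)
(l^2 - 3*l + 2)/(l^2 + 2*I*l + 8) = (l^2 - 3*l + 2)/(l^2 + 2*I*l + 8)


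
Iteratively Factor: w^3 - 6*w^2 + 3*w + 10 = (w + 1)*(w^2 - 7*w + 10) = (w - 5)*(w + 1)*(w - 2)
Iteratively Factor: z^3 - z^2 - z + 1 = (z + 1)*(z^2 - 2*z + 1) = (z - 1)*(z + 1)*(z - 1)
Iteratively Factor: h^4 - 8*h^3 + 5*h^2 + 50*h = (h - 5)*(h^3 - 3*h^2 - 10*h) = (h - 5)*(h + 2)*(h^2 - 5*h) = (h - 5)^2*(h + 2)*(h)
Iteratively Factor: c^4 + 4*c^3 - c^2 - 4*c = (c)*(c^3 + 4*c^2 - c - 4) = c*(c + 1)*(c^2 + 3*c - 4) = c*(c - 1)*(c + 1)*(c + 4)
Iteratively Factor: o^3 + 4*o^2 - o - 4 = (o + 1)*(o^2 + 3*o - 4) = (o - 1)*(o + 1)*(o + 4)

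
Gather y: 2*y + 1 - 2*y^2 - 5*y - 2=-2*y^2 - 3*y - 1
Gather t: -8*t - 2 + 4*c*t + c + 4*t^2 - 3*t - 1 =c + 4*t^2 + t*(4*c - 11) - 3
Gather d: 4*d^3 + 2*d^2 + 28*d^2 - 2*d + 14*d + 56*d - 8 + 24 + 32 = 4*d^3 + 30*d^2 + 68*d + 48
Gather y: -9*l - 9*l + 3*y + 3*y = -18*l + 6*y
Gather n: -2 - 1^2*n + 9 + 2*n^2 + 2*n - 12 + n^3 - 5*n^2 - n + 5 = n^3 - 3*n^2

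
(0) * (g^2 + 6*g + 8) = 0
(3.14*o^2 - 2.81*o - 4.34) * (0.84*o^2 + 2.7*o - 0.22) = 2.6376*o^4 + 6.1176*o^3 - 11.9234*o^2 - 11.0998*o + 0.9548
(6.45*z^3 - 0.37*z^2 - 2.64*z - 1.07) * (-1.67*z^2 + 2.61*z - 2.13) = -10.7715*z^5 + 17.4524*z^4 - 10.2954*z^3 - 4.3154*z^2 + 2.8305*z + 2.2791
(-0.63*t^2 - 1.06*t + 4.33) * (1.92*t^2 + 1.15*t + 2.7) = -1.2096*t^4 - 2.7597*t^3 + 5.3936*t^2 + 2.1175*t + 11.691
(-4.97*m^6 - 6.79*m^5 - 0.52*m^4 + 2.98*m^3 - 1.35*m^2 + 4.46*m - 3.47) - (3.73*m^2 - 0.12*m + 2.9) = -4.97*m^6 - 6.79*m^5 - 0.52*m^4 + 2.98*m^3 - 5.08*m^2 + 4.58*m - 6.37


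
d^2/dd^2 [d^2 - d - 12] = 2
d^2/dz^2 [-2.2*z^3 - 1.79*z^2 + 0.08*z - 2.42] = -13.2*z - 3.58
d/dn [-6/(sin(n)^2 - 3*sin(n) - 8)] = 6*(2*sin(n) - 3)*cos(n)/(3*sin(n) + cos(n)^2 + 7)^2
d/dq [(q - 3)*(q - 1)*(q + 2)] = 3*q^2 - 4*q - 5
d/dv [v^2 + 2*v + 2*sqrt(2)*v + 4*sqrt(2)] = 2*v + 2 + 2*sqrt(2)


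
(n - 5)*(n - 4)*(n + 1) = n^3 - 8*n^2 + 11*n + 20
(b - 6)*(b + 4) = b^2 - 2*b - 24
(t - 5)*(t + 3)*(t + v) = t^3 + t^2*v - 2*t^2 - 2*t*v - 15*t - 15*v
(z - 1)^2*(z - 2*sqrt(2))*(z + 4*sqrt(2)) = z^4 - 2*z^3 + 2*sqrt(2)*z^3 - 15*z^2 - 4*sqrt(2)*z^2 + 2*sqrt(2)*z + 32*z - 16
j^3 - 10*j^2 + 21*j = j*(j - 7)*(j - 3)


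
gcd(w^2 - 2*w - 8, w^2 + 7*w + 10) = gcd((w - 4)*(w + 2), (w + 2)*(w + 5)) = w + 2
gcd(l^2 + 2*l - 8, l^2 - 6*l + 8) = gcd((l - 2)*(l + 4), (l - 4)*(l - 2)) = l - 2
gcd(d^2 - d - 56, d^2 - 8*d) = d - 8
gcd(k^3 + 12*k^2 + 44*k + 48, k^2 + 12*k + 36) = k + 6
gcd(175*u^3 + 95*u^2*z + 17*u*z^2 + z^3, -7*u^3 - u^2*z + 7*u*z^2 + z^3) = 7*u + z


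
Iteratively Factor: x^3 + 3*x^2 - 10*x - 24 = (x + 2)*(x^2 + x - 12) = (x - 3)*(x + 2)*(x + 4)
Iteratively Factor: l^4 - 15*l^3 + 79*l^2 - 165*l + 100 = (l - 1)*(l^3 - 14*l^2 + 65*l - 100) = (l - 5)*(l - 1)*(l^2 - 9*l + 20) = (l - 5)*(l - 4)*(l - 1)*(l - 5)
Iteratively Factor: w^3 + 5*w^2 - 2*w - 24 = (w + 3)*(w^2 + 2*w - 8) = (w + 3)*(w + 4)*(w - 2)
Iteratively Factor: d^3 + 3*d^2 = (d)*(d^2 + 3*d) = d*(d + 3)*(d)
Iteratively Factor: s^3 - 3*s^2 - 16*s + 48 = (s - 4)*(s^2 + s - 12) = (s - 4)*(s - 3)*(s + 4)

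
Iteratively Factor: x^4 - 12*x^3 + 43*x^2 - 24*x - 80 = (x - 4)*(x^3 - 8*x^2 + 11*x + 20) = (x - 4)^2*(x^2 - 4*x - 5) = (x - 5)*(x - 4)^2*(x + 1)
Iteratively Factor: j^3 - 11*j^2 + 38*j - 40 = (j - 5)*(j^2 - 6*j + 8) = (j - 5)*(j - 4)*(j - 2)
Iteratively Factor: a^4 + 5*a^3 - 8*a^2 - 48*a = (a)*(a^3 + 5*a^2 - 8*a - 48) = a*(a + 4)*(a^2 + a - 12) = a*(a - 3)*(a + 4)*(a + 4)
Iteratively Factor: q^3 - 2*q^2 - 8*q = (q + 2)*(q^2 - 4*q) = (q - 4)*(q + 2)*(q)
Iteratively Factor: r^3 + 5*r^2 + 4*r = (r)*(r^2 + 5*r + 4) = r*(r + 4)*(r + 1)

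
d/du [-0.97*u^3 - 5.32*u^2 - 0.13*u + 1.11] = -2.91*u^2 - 10.64*u - 0.13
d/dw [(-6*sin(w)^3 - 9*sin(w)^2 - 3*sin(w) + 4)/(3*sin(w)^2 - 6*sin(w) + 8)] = 3*(-6*sin(w)^3 + 24*sin(w)^2 - 27*sin(w) - 56)*sin(w)*cos(w)/(3*sin(w)^2 - 6*sin(w) + 8)^2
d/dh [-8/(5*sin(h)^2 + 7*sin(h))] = 8*(10*sin(h) + 7)*cos(h)/((5*sin(h) + 7)^2*sin(h)^2)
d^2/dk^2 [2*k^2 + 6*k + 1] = 4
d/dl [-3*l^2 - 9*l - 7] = -6*l - 9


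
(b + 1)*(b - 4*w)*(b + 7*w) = b^3 + 3*b^2*w + b^2 - 28*b*w^2 + 3*b*w - 28*w^2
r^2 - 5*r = r*(r - 5)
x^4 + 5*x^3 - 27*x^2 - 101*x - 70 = (x - 5)*(x + 1)*(x + 2)*(x + 7)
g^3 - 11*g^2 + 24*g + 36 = (g - 6)^2*(g + 1)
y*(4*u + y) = 4*u*y + y^2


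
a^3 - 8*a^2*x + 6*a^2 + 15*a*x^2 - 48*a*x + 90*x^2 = (a + 6)*(a - 5*x)*(a - 3*x)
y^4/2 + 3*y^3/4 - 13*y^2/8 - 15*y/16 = y*(y/2 + 1/4)*(y - 3/2)*(y + 5/2)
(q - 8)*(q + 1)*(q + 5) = q^3 - 2*q^2 - 43*q - 40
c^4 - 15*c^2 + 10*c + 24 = (c - 3)*(c - 2)*(c + 1)*(c + 4)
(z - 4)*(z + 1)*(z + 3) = z^3 - 13*z - 12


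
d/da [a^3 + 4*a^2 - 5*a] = 3*a^2 + 8*a - 5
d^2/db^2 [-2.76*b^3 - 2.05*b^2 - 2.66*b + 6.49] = -16.56*b - 4.1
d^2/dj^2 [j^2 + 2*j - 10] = 2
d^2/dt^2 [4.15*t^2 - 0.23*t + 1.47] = 8.30000000000000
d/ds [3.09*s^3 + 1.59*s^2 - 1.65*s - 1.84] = 9.27*s^2 + 3.18*s - 1.65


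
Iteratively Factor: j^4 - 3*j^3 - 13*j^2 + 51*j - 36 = (j - 1)*(j^3 - 2*j^2 - 15*j + 36) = (j - 3)*(j - 1)*(j^2 + j - 12) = (j - 3)*(j - 1)*(j + 4)*(j - 3)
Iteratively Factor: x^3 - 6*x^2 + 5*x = (x - 5)*(x^2 - x) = x*(x - 5)*(x - 1)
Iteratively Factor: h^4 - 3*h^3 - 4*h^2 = (h)*(h^3 - 3*h^2 - 4*h) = h*(h + 1)*(h^2 - 4*h) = h*(h - 4)*(h + 1)*(h)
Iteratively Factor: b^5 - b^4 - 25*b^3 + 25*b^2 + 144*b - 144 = (b + 4)*(b^4 - 5*b^3 - 5*b^2 + 45*b - 36) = (b - 1)*(b + 4)*(b^3 - 4*b^2 - 9*b + 36) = (b - 1)*(b + 3)*(b + 4)*(b^2 - 7*b + 12) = (b - 3)*(b - 1)*(b + 3)*(b + 4)*(b - 4)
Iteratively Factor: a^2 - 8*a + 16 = (a - 4)*(a - 4)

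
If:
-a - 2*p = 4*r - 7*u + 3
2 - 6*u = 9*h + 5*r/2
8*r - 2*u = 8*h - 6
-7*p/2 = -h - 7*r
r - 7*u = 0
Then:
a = -1058/2359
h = 249/674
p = -1613/2359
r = -133/337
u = -19/337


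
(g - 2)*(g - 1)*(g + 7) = g^3 + 4*g^2 - 19*g + 14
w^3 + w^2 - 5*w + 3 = (w - 1)^2*(w + 3)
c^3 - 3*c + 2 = (c - 1)^2*(c + 2)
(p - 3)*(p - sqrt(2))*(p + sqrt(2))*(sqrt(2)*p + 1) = sqrt(2)*p^4 - 3*sqrt(2)*p^3 + p^3 - 3*p^2 - 2*sqrt(2)*p^2 - 2*p + 6*sqrt(2)*p + 6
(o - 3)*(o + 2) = o^2 - o - 6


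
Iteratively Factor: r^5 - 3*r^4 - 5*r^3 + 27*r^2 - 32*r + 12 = (r - 2)*(r^4 - r^3 - 7*r^2 + 13*r - 6) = (r - 2)^2*(r^3 + r^2 - 5*r + 3) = (r - 2)^2*(r - 1)*(r^2 + 2*r - 3) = (r - 2)^2*(r - 1)^2*(r + 3)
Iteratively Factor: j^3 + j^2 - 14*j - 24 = (j + 2)*(j^2 - j - 12) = (j + 2)*(j + 3)*(j - 4)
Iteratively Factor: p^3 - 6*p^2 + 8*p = (p)*(p^2 - 6*p + 8) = p*(p - 2)*(p - 4)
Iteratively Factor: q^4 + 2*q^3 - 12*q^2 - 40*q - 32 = (q + 2)*(q^3 - 12*q - 16) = (q + 2)^2*(q^2 - 2*q - 8) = (q + 2)^3*(q - 4)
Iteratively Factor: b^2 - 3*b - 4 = (b - 4)*(b + 1)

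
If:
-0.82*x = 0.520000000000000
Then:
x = -0.63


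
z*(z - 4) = z^2 - 4*z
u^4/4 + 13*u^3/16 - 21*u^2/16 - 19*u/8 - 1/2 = (u/4 + 1)*(u - 2)*(u + 1/4)*(u + 1)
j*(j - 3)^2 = j^3 - 6*j^2 + 9*j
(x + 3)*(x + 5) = x^2 + 8*x + 15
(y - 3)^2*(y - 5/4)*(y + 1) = y^4 - 25*y^3/4 + 37*y^2/4 + 21*y/4 - 45/4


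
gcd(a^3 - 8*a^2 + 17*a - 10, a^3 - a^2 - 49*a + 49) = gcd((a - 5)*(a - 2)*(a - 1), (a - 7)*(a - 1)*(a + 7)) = a - 1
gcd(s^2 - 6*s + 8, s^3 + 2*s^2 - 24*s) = s - 4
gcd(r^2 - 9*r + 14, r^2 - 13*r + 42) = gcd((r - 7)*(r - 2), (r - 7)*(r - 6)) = r - 7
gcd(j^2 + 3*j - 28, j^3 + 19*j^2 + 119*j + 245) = j + 7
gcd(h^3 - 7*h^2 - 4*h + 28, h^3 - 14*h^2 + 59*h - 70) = h^2 - 9*h + 14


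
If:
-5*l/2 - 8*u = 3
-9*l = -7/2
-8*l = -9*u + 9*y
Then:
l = 7/18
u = -143/288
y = -2183/2592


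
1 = 1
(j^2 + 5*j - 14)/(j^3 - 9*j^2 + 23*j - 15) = (j^2 + 5*j - 14)/(j^3 - 9*j^2 + 23*j - 15)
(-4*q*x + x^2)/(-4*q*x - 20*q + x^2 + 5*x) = x/(x + 5)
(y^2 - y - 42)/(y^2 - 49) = (y + 6)/(y + 7)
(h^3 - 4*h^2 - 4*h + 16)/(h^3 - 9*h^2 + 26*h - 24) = (h + 2)/(h - 3)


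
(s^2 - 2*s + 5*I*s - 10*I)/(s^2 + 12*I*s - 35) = (s - 2)/(s + 7*I)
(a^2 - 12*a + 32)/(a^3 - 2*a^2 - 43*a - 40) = (a - 4)/(a^2 + 6*a + 5)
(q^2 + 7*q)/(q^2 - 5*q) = (q + 7)/(q - 5)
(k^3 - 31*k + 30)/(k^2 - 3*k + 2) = (k^2 + k - 30)/(k - 2)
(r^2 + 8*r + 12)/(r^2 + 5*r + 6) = (r + 6)/(r + 3)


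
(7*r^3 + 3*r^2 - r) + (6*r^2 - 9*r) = 7*r^3 + 9*r^2 - 10*r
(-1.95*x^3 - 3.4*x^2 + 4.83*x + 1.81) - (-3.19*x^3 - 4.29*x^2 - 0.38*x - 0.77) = 1.24*x^3 + 0.89*x^2 + 5.21*x + 2.58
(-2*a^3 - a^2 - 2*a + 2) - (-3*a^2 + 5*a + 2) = -2*a^3 + 2*a^2 - 7*a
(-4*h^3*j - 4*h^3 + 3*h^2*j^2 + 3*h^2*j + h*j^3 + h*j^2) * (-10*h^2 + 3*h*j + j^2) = 40*h^5*j + 40*h^5 - 42*h^4*j^2 - 42*h^4*j - 5*h^3*j^3 - 5*h^3*j^2 + 6*h^2*j^4 + 6*h^2*j^3 + h*j^5 + h*j^4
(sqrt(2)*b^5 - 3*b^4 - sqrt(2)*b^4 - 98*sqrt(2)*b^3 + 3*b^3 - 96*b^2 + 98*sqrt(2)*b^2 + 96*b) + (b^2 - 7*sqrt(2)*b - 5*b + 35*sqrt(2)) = sqrt(2)*b^5 - 3*b^4 - sqrt(2)*b^4 - 98*sqrt(2)*b^3 + 3*b^3 - 95*b^2 + 98*sqrt(2)*b^2 - 7*sqrt(2)*b + 91*b + 35*sqrt(2)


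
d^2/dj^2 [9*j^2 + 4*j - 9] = 18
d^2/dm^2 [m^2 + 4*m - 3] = 2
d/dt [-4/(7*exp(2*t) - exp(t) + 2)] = (56*exp(t) - 4)*exp(t)/(7*exp(2*t) - exp(t) + 2)^2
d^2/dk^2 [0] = 0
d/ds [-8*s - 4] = -8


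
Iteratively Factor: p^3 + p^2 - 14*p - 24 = (p + 3)*(p^2 - 2*p - 8) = (p + 2)*(p + 3)*(p - 4)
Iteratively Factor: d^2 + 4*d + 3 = (d + 3)*(d + 1)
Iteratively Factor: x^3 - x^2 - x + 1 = (x - 1)*(x^2 - 1) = (x - 1)^2*(x + 1)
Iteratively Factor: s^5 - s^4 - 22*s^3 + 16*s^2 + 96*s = (s)*(s^4 - s^3 - 22*s^2 + 16*s + 96) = s*(s + 4)*(s^3 - 5*s^2 - 2*s + 24) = s*(s - 4)*(s + 4)*(s^2 - s - 6) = s*(s - 4)*(s + 2)*(s + 4)*(s - 3)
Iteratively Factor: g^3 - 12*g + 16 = (g - 2)*(g^2 + 2*g - 8) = (g - 2)*(g + 4)*(g - 2)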